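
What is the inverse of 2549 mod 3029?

Run the extended Euclidean algorithm:
3029 = 1×2549 + 480
2549 = 5×480 + 149
480 = 3×149 + 33
149 = 4×33 + 17
33 = 1×17 + 16
17 = 1×16 + 1
16 = 16×1 + 0
gcd(2549, 3029) = 1, so the inverse exists.
Back-substitute for 1:
1 = 1×17 − 1×16
  = −1×33 + 2×17
  = 2×149 − 9×33
  = −9×480 + 29×149
  = 29×2549 − 154×480
  = −154×3029 + 183×2549
So 2549⁻¹ ≡ 183 (mod 3029).

183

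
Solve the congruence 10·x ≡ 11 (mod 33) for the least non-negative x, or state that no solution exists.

11

gcd(10, 33) = 1, so a unique solution mod 33 exists.
10⁻¹ ≡ 10 (mod 33).
x ≡ 10·11 ≡ 11 (mod 33).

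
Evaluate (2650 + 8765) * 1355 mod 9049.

2650 + 8765 = 11415 ≡ 2366 (mod 9049)
2366 * 1355 = 3205930 ≡ 2584 (mod 9049)

2584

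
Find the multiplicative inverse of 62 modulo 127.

127 = 2×62 + 3
62 = 20×3 + 2
3 = 1×2 + 1
2 = 2×1 + 0
gcd(62, 127) = 1, so the inverse exists.
Back-substitute for 1:
1 = 1×3 − 1×2
  = −1×62 + 21×3
  = 21×127 − 43×62
So 62⁻¹ ≡ −43 ≡ 84 (mod 127).

84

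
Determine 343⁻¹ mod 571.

By the extended Euclidean algorithm:
571 = 1*343 + 228
343 = 1*228 + 115
228 = 1*115 + 113
115 = 1*113 + 2
113 = 56*2 + 1
2 = 2*1 + 0
gcd(343, 571) = 1, so the inverse exists.
Back-substitute for 1:
1 = 1*113 − 56*2
  = −56*115 + 57*113
  = 57*228 − 113*115
  = −113*343 + 170*228
  = 170*571 − 283*343
So 343⁻¹ ≡ −283 ≡ 288 (mod 571).

288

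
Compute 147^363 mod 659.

Using repeated squaring:
363 in binary is 101101011, i.e. 363 = 256 + 64 + 32 + 8 + 2 + 1.
147^1 ≡ 147 (mod 659)
147^2 ≡ 147^2 = 21609 ≡ 521 (mod 659)
147^4 ≡ 521^2 = 271441 ≡ 592 (mod 659)
147^8 ≡ 592^2 = 350464 ≡ 535 (mod 659)
147^16 ≡ 535^2 = 286225 ≡ 219 (mod 659)
147^32 ≡ 219^2 = 47961 ≡ 513 (mod 659)
147^64 ≡ 513^2 = 263169 ≡ 228 (mod 659)
147^128 ≡ 228^2 = 51984 ≡ 582 (mod 659)
147^256 ≡ 582^2 = 338724 ≡ 657 (mod 659)
147^363 = 147^256 * 147^64 * 147^32 * 147^8 * 147^2 * 147^1 ≡ 657 * 228 * 513 * 535 * 521 * 147 (mod 659).
Accumulate the product:
657 * 228 = 149796 ≡ 203
203 * 513 = 104139 ≡ 17
17 * 535 = 9095 ≡ 528
528 * 521 = 275088 ≡ 285
285 * 147 = 41895 ≡ 378

378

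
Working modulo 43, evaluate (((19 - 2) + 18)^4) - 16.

19 - 2 = 17
17 + 18 = 35
(35)^4 ≡ 11 (mod 43)
11 - 16 = -5 ≡ 38 (mod 43)

38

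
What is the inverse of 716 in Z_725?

Apply the Euclidean algorithm and back-substitute:
725 = 1×716 + 9
716 = 79×9 + 5
9 = 1×5 + 4
5 = 1×4 + 1
4 = 4×1 + 0
gcd(716, 725) = 1, so the inverse exists.
Bézout: 1 = −159×725 + 161×716.
So 716⁻¹ ≡ 161 (mod 725).

161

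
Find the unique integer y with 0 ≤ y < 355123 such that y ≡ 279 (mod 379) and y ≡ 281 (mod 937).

379⁻¹ mod 937: 379×848 ≡ 1 (mod 937), so 379⁻¹ ≡ 848.
y = 279 + 379×((281 − 279)×848 mod 937) = 279 + 379×759 = 287940.
Check: 287940 mod 379 = 279, 287940 mod 937 = 281. ✓

287940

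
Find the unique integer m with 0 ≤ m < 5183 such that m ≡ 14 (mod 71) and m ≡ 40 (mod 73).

4274

71⁻¹ mod 73: 71*36 ≡ 1 (mod 73), so 71⁻¹ ≡ 36.
m = 14 + 71*((40 − 14)*36 mod 73) = 14 + 71*60 = 4274.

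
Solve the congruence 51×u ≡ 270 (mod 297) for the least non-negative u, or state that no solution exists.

81

gcd(51, 297) = 3, and 3 | 270, so solutions exist.
Divide through by 3: 17×u ≡ 90 mod 99.
17⁻¹ ≡ 35 (mod 99).
u ≡ 35×90 ≡ 81 (mod 99).
The smallest non-negative solution is u = 81.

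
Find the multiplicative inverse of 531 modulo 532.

532 = 1*531 + 1
531 = 531*1 + 0
gcd(531, 532) = 1, so the inverse exists.
Back-substitute for 1:
1 = 1*532 − 1*531
So 531⁻¹ ≡ −1 ≡ 531 (mod 532).

531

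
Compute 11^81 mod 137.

101

81 in binary is 1010001, i.e. 81 = 64 + 16 + 1.
11^1 ≡ 11 (mod 137)
11^2 ≡ 11^2 = 121 (mod 137)
11^4 ≡ 121^2 = 14641 ≡ 119 (mod 137)
11^8 ≡ 119^2 = 14161 ≡ 50 (mod 137)
11^16 ≡ 50^2 = 2500 ≡ 34 (mod 137)
11^32 ≡ 34^2 = 1156 ≡ 60 (mod 137)
11^64 ≡ 60^2 = 3600 ≡ 38 (mod 137)
11^81 = 11^64 · 11^16 · 11^1 ≡ 38 · 34 · 11 (mod 137).
Accumulate the product:
38 · 34 = 1292 ≡ 59
59 · 11 = 649 ≡ 101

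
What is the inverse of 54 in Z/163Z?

By the extended Euclidean algorithm:
163 = 3*54 + 1
54 = 54*1 + 0
gcd(54, 163) = 1, so the inverse exists.
Back-substitute for 1:
1 = 1*163 − 3*54
So 54⁻¹ ≡ −3 ≡ 160 (mod 163).

160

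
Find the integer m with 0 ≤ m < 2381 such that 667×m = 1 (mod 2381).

2381 = 3*667 + 380
667 = 1*380 + 287
380 = 1*287 + 93
287 = 3*93 + 8
93 = 11*8 + 5
8 = 1*5 + 3
5 = 1*3 + 2
3 = 1*2 + 1
2 = 2*1 + 0
gcd(667, 2381) = 1, so the inverse exists.
Bézout: 1 = −251*2381 + 896*667.
So 667⁻¹ ≡ 896 (mod 2381).

896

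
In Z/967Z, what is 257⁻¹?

967 = 3·257 + 196
257 = 1·196 + 61
196 = 3·61 + 13
61 = 4·13 + 9
13 = 1·9 + 4
9 = 2·4 + 1
4 = 4·1 + 0
gcd(257, 967) = 1, so the inverse exists.
Bézout: 1 = −59·967 + 222·257.
So 257⁻¹ ≡ 222 (mod 967).

222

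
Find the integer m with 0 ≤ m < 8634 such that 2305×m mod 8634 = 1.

8634 = 3*2305 + 1719
2305 = 1*1719 + 586
1719 = 2*586 + 547
586 = 1*547 + 39
547 = 14*39 + 1
39 = 39*1 + 0
gcd(2305, 8634) = 1, so the inverse exists.
Bézout: 1 = 59*8634 − 221*2305.
So 2305⁻¹ ≡ −221 ≡ 8413 (mod 8634).

8413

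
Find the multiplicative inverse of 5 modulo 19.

19 = 3×5 + 4
5 = 1×4 + 1
4 = 4×1 + 0
gcd(5, 19) = 1, so the inverse exists.
Bézout: 1 = −1×19 + 4×5.
So 5⁻¹ ≡ 4 (mod 19).

4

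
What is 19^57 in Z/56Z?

27

57 in binary is 111001, i.e. 57 = 32 + 16 + 8 + 1.
19^1 ≡ 19 (mod 56)
19^2 ≡ 19^2 = 361 ≡ 25 (mod 56)
19^4 ≡ 25^2 = 625 ≡ 9 (mod 56)
19^8 ≡ 9^2 = 81 ≡ 25 (mod 56)
19^16 ≡ 25^2 = 625 ≡ 9 (mod 56)
19^32 ≡ 9^2 = 81 ≡ 25 (mod 56)
19^57 = 19^32 * 19^16 * 19^8 * 19^1 ≡ 25 * 9 * 25 * 19 (mod 56).
Accumulate the product:
25 * 9 = 225 ≡ 1
1 * 25 = 25
25 * 19 = 475 ≡ 27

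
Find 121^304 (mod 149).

67

121^1 ≡ 121 (mod 149)
121^2 ≡ 121^2 = 14641 ≡ 39 (mod 149)
121^4 ≡ 39^2 = 1521 ≡ 31 (mod 149)
121^8 ≡ 31^2 = 961 ≡ 67 (mod 149)
121^16 ≡ 67^2 = 4489 ≡ 19 (mod 149)
121^32 ≡ 19^2 = 361 ≡ 63 (mod 149)
121^64 ≡ 63^2 = 3969 ≡ 95 (mod 149)
121^128 ≡ 95^2 = 9025 ≡ 85 (mod 149)
121^256 ≡ 85^2 = 7225 ≡ 73 (mod 149)
121^304 = 121^256 * 121^32 * 121^16 ≡ 73 * 63 * 19 (mod 149).
Accumulate the product:
73 * 63 = 4599 ≡ 129
129 * 19 = 2451 ≡ 67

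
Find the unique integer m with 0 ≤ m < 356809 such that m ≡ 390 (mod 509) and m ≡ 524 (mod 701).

353127

509⁻¹ mod 701: 509·544 ≡ 1 (mod 701), so 509⁻¹ ≡ 544.
m = 390 + 509·((524 − 390)·544 mod 701) = 390 + 509·693 = 353127.
Check: 353127 mod 509 = 390, 353127 mod 701 = 524. ✓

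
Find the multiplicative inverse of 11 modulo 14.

9

By the extended Euclidean algorithm:
14 = 1×11 + 3
11 = 3×3 + 2
3 = 1×2 + 1
2 = 2×1 + 0
gcd(11, 14) = 1, so the inverse exists.
Back-substitute for 1:
1 = 1×3 − 1×2
  = −1×11 + 4×3
  = 4×14 − 5×11
So 11⁻¹ ≡ −5 ≡ 9 (mod 14).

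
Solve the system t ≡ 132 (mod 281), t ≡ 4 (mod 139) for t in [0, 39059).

14182

281⁻¹ mod 139: 281·93 ≡ 1 (mod 139), so 281⁻¹ ≡ 93.
t = 132 + 281·((4 − 132)·93 mod 139) = 132 + 281·50 = 14182.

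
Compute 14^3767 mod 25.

By square-and-multiply:
3767 in binary is 111010110111, i.e. 3767 = 2048 + 1024 + 512 + 128 + 32 + 16 + 4 + 2 + 1.
14^1 ≡ 14 (mod 25)
14^2 ≡ 14^2 = 196 ≡ 21 (mod 25)
14^4 ≡ 21^2 = 441 ≡ 16 (mod 25)
14^8 ≡ 16^2 = 256 ≡ 6 (mod 25)
14^16 ≡ 6^2 = 36 ≡ 11 (mod 25)
14^32 ≡ 11^2 = 121 ≡ 21 (mod 25)
14^64 ≡ 21^2 = 441 ≡ 16 (mod 25)
14^128 ≡ 16^2 = 256 ≡ 6 (mod 25)
14^256 ≡ 6^2 = 36 ≡ 11 (mod 25)
14^512 ≡ 11^2 = 121 ≡ 21 (mod 25)
14^1024 ≡ 21^2 = 441 ≡ 16 (mod 25)
14^2048 ≡ 16^2 = 256 ≡ 6 (mod 25)
14^3767 = 14^2048 × 14^1024 × 14^512 × 14^128 × 14^32 × 14^16 × 14^4 × 14^2 × 14^1 ≡ 6 × 16 × 21 × 6 × 21 × 11 × 16 × 21 × 14 (mod 25).
Accumulate the product:
6 × 16 = 96 ≡ 21
21 × 21 = 441 ≡ 16
16 × 6 = 96 ≡ 21
21 × 21 = 441 ≡ 16
16 × 11 = 176 ≡ 1
1 × 16 = 16
16 × 21 = 336 ≡ 11
11 × 14 = 154 ≡ 4

4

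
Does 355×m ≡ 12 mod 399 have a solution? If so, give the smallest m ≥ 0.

gcd(355, 399) = 1, so a unique solution mod 399 exists.
355⁻¹ ≡ 136 (mod 399).
m ≡ 136×12 ≡ 36 (mod 399).

36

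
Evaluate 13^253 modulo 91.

By square-and-multiply:
253 in binary is 11111101, i.e. 253 = 128 + 64 + 32 + 16 + 8 + 4 + 1.
13^1 ≡ 13 (mod 91)
13^2 ≡ 13^2 = 169 ≡ 78 (mod 91)
13^4 ≡ 78^2 = 6084 ≡ 78 (mod 91)
13^8 ≡ 78^2 = 6084 ≡ 78 (mod 91)
13^16 ≡ 78^2 = 6084 ≡ 78 (mod 91)
13^32 ≡ 78^2 = 6084 ≡ 78 (mod 91)
13^64 ≡ 78^2 = 6084 ≡ 78 (mod 91)
13^128 ≡ 78^2 = 6084 ≡ 78 (mod 91)
13^253 = 13^128 * 13^64 * 13^32 * 13^16 * 13^8 * 13^4 * 13^1 ≡ 78 * 78 * 78 * 78 * 78 * 78 * 13 (mod 91).
Accumulate the product:
78 * 78 = 6084 ≡ 78
78 * 78 = 6084 ≡ 78
78 * 78 = 6084 ≡ 78
78 * 78 = 6084 ≡ 78
78 * 78 = 6084 ≡ 78
78 * 13 = 1014 ≡ 13

13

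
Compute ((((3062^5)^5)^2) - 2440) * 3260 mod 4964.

360

(3062)^5 ≡ 2480 (mod 4964)
(2480)^5 ≡ 4932 (mod 4964)
(4932)^2 ≡ 1024 (mod 4964)
1024 - 2440 = -1416 ≡ 3548 (mod 4964)
3548 * 3260 = 11566480 ≡ 360 (mod 4964)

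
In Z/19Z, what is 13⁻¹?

3

By the extended Euclidean algorithm:
19 = 1*13 + 6
13 = 2*6 + 1
6 = 6*1 + 0
gcd(13, 19) = 1, so the inverse exists.
Back-substitute for 1:
1 = 1*13 − 2*6
  = −2*19 + 3*13
So 13⁻¹ ≡ 3 (mod 19).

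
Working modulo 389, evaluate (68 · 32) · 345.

339

68 · 32 = 2176 ≡ 231 (mod 389)
231 · 345 = 79695 ≡ 339 (mod 389)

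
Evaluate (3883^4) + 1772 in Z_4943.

2596

(3883)^4 ≡ 824 (mod 4943)
824 + 1772 = 2596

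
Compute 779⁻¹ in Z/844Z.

844 = 1*779 + 65
779 = 11*65 + 64
65 = 1*64 + 1
64 = 64*1 + 0
gcd(779, 844) = 1, so the inverse exists.
Back-substitute for 1:
1 = 1*65 − 1*64
  = −1*779 + 12*65
  = 12*844 − 13*779
So 779⁻¹ ≡ −13 ≡ 831 (mod 844).

831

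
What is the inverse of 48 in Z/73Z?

73 = 1*48 + 25
48 = 1*25 + 23
25 = 1*23 + 2
23 = 11*2 + 1
2 = 2*1 + 0
gcd(48, 73) = 1, so the inverse exists.
Back-substitute for 1:
1 = 1*23 − 11*2
  = −11*25 + 12*23
  = 12*48 − 23*25
  = −23*73 + 35*48
So 48⁻¹ ≡ 35 (mod 73).

35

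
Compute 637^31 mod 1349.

637^1 ≡ 637 (mod 1349)
637^2 ≡ 637^2 = 405769 ≡ 1069 (mod 1349)
637^4 ≡ 1069^2 = 1142761 ≡ 158 (mod 1349)
637^8 ≡ 158^2 = 24964 ≡ 682 (mod 1349)
637^16 ≡ 682^2 = 465124 ≡ 1068 (mod 1349)
637^31 = 637^16 · 637^8 · 637^4 · 637^2 · 637^1 ≡ 1068 · 682 · 158 · 1069 · 637 (mod 1349).
Accumulate the product:
1068 · 682 = 728376 ≡ 1265
1265 · 158 = 199870 ≡ 218
218 · 1069 = 233042 ≡ 1014
1014 · 637 = 645918 ≡ 1096

1096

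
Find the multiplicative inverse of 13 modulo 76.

Apply the Euclidean algorithm and back-substitute:
76 = 5·13 + 11
13 = 1·11 + 2
11 = 5·2 + 1
2 = 2·1 + 0
gcd(13, 76) = 1, so the inverse exists.
Back-substitute for 1:
1 = 1·11 − 5·2
  = −5·13 + 6·11
  = 6·76 − 35·13
So 13⁻¹ ≡ −35 ≡ 41 (mod 76).

41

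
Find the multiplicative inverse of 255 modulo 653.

Run the extended Euclidean algorithm:
653 = 2*255 + 143
255 = 1*143 + 112
143 = 1*112 + 31
112 = 3*31 + 19
31 = 1*19 + 12
19 = 1*12 + 7
12 = 1*7 + 5
7 = 1*5 + 2
5 = 2*2 + 1
2 = 2*1 + 0
gcd(255, 653) = 1, so the inverse exists.
Back-substitute for 1:
1 = 1*5 − 2*2
  = −2*7 + 3*5
  = 3*12 − 5*7
  = −5*19 + 8*12
  = 8*31 − 13*19
  = −13*112 + 47*31
  = 47*143 − 60*112
  = −60*255 + 107*143
  = 107*653 − 274*255
So 255⁻¹ ≡ −274 ≡ 379 (mod 653).

379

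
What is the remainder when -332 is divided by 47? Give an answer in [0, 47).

44

-332 = -8×47 + 44, so -332 ≡ 44 (mod 47).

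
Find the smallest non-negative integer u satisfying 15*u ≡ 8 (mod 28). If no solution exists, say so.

gcd(15, 28) = 1, so a unique solution mod 28 exists.
15⁻¹ ≡ 15 (mod 28).
u ≡ 15*8 ≡ 8 (mod 28).

8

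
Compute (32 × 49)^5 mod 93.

32 × 49 = 1568 ≡ 80 (mod 93)
(80)^5 ≡ 56 (mod 93)

56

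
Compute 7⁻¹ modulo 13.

13 = 1×7 + 6
7 = 1×6 + 1
6 = 6×1 + 0
gcd(7, 13) = 1, so the inverse exists.
Bézout: 1 = −1×13 + 2×7.
So 7⁻¹ ≡ 2 (mod 13).

2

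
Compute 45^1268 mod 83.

1268 in binary is 10011110100, i.e. 1268 = 1024 + 128 + 64 + 32 + 16 + 4.
45^1 ≡ 45 (mod 83)
45^2 ≡ 45^2 = 2025 ≡ 33 (mod 83)
45^4 ≡ 33^2 = 1089 ≡ 10 (mod 83)
45^8 ≡ 10^2 = 100 ≡ 17 (mod 83)
45^16 ≡ 17^2 = 289 ≡ 40 (mod 83)
45^32 ≡ 40^2 = 1600 ≡ 23 (mod 83)
45^64 ≡ 23^2 = 529 ≡ 31 (mod 83)
45^128 ≡ 31^2 = 961 ≡ 48 (mod 83)
45^256 ≡ 48^2 = 2304 ≡ 63 (mod 83)
45^512 ≡ 63^2 = 3969 ≡ 68 (mod 83)
45^1024 ≡ 68^2 = 4624 ≡ 59 (mod 83)
45^1268 = 45^1024 * 45^128 * 45^64 * 45^32 * 45^16 * 45^4 ≡ 59 * 48 * 31 * 23 * 40 * 10 (mod 83).
Accumulate the product:
59 * 48 = 2832 ≡ 10
10 * 31 = 310 ≡ 61
61 * 23 = 1403 ≡ 75
75 * 40 = 3000 ≡ 12
12 * 10 = 120 ≡ 37

37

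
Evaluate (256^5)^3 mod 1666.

1310

(256)^5 ≡ 86 (mod 1666)
(86)^3 ≡ 1310 (mod 1666)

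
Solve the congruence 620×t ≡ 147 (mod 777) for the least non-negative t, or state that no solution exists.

gcd(620, 777) = 1, so a unique solution mod 777 exists.
620⁻¹ ≡ 485 (mod 777).
t ≡ 485×147 ≡ 588 (mod 777).

588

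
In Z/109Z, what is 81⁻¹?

35

Run the extended Euclidean algorithm:
109 = 1×81 + 28
81 = 2×28 + 25
28 = 1×25 + 3
25 = 8×3 + 1
3 = 3×1 + 0
gcd(81, 109) = 1, so the inverse exists.
Back-substitute for 1:
1 = 1×25 − 8×3
  = −8×28 + 9×25
  = 9×81 − 26×28
  = −26×109 + 35×81
So 81⁻¹ ≡ 35 (mod 109).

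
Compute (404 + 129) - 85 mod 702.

448

404 + 129 = 533
533 - 85 = 448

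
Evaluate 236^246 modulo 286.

38

236^1 ≡ 236 (mod 286)
236^2 ≡ 236^2 = 55696 ≡ 212 (mod 286)
236^4 ≡ 212^2 = 44944 ≡ 42 (mod 286)
236^8 ≡ 42^2 = 1764 ≡ 48 (mod 286)
236^16 ≡ 48^2 = 2304 ≡ 16 (mod 286)
236^32 ≡ 16^2 = 256 (mod 286)
236^64 ≡ 256^2 = 65536 ≡ 42 (mod 286)
236^128 ≡ 42^2 = 1764 ≡ 48 (mod 286)
236^246 = 236^128 · 236^64 · 236^32 · 236^16 · 236^4 · 236^2 ≡ 48 · 42 · 256 · 16 · 42 · 212 (mod 286).
Accumulate the product:
48 · 42 = 2016 ≡ 14
14 · 256 = 3584 ≡ 152
152 · 16 = 2432 ≡ 144
144 · 42 = 6048 ≡ 42
42 · 212 = 8904 ≡ 38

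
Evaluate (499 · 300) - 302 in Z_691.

499 · 300 = 149700 ≡ 444 (mod 691)
444 - 302 = 142

142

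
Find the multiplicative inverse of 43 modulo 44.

43

Apply the Euclidean algorithm and back-substitute:
44 = 1*43 + 1
43 = 43*1 + 0
gcd(43, 44) = 1, so the inverse exists.
Back-substitute for 1:
1 = 1*44 − 1*43
So 43⁻¹ ≡ −1 ≡ 43 (mod 44).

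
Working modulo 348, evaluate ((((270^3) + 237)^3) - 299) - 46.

(270)^3 ≡ 120 (mod 348)
120 + 237 = 357 ≡ 9 (mod 348)
(9)^3 ≡ 33 (mod 348)
33 - 299 = -266 ≡ 82 (mod 348)
82 - 46 = 36

36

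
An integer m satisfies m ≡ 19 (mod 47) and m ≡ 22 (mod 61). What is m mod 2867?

1852

47⁻¹ mod 61: 47*13 ≡ 1 (mod 61), so 47⁻¹ ≡ 13.
m = 19 + 47*((22 − 19)*13 mod 61) = 19 + 47*39 = 1852.
Check: 1852 mod 47 = 19, 1852 mod 61 = 22. ✓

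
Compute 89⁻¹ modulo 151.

151 = 1×89 + 62
89 = 1×62 + 27
62 = 2×27 + 8
27 = 3×8 + 3
8 = 2×3 + 2
3 = 1×2 + 1
2 = 2×1 + 0
gcd(89, 151) = 1, so the inverse exists.
Bézout: 1 = −33×151 + 56×89.
So 89⁻¹ ≡ 56 (mod 151).

56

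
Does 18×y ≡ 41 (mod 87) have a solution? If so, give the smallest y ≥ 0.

gcd(18, 87) = 3, and 3 does not divide 41.
So the congruence has no solution.

no solution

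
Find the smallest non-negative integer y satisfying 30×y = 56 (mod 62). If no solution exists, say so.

gcd(30, 62) = 2, and 2 | 56, so solutions exist.
Divide through by 2: 15×y ≡ 28 (mod 31).
15⁻¹ ≡ 29 (mod 31).
y ≡ 29×28 ≡ 6 (mod 31).
The smallest non-negative solution is y = 6.

6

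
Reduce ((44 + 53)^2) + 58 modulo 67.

20

44 + 53 = 97 ≡ 30 (mod 67)
(30)^2 ≡ 29 (mod 67)
29 + 58 = 87 ≡ 20 (mod 67)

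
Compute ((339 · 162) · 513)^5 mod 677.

608

339 · 162 = 54918 ≡ 81 (mod 677)
81 · 513 = 41553 ≡ 256 (mod 677)
(256)^5 ≡ 608 (mod 677)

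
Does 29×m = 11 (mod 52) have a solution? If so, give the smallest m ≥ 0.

gcd(29, 52) = 1, so a unique solution mod 52 exists.
29⁻¹ ≡ 9 (mod 52).
m ≡ 9×11 ≡ 47 (mod 52).

47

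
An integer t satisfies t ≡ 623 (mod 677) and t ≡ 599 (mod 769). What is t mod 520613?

91341

677⁻¹ mod 769: 677×443 ≡ 1 (mod 769), so 677⁻¹ ≡ 443.
t = 623 + 677×((599 − 623)×443 mod 769) = 623 + 677×134 = 91341.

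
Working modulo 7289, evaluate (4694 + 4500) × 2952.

4694 + 4500 = 9194 ≡ 1905 (mod 7289)
1905 × 2952 = 5623560 ≡ 3741 (mod 7289)

3741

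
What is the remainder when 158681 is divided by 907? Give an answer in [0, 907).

158681 = 174·907 + 863, so 158681 ≡ 863 (mod 907).

863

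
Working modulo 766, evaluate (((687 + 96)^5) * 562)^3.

687 + 96 = 783 ≡ 17 (mod 766)
(17)^5 ≡ 459 (mod 766)
459 * 562 = 257958 ≡ 582 (mod 766)
(582)^3 ≡ 374 (mod 766)

374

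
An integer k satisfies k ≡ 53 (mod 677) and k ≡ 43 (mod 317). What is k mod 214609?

677⁻¹ mod 317: 677×59 ≡ 1 (mod 317), so 677⁻¹ ≡ 59.
k = 53 + 677×((43 − 53)×59 mod 317) = 53 + 677×44 = 29841.
Check: 29841 mod 677 = 53, 29841 mod 317 = 43. ✓

29841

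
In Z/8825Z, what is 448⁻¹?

Run the extended Euclidean algorithm:
8825 = 19·448 + 313
448 = 1·313 + 135
313 = 2·135 + 43
135 = 3·43 + 6
43 = 7·6 + 1
6 = 6·1 + 0
gcd(448, 8825) = 1, so the inverse exists.
Bézout: 1 = 73·8825 − 1438·448.
So 448⁻¹ ≡ −1438 ≡ 7387 (mod 8825).

7387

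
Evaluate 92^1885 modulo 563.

137

1885 in binary is 11101011101, i.e. 1885 = 1024 + 512 + 256 + 64 + 16 + 8 + 4 + 1.
92^1 ≡ 92 (mod 563)
92^2 ≡ 92^2 = 8464 ≡ 19 (mod 563)
92^4 ≡ 19^2 = 361 (mod 563)
92^8 ≡ 361^2 = 130321 ≡ 268 (mod 563)
92^16 ≡ 268^2 = 71824 ≡ 323 (mod 563)
92^32 ≡ 323^2 = 104329 ≡ 174 (mod 563)
92^64 ≡ 174^2 = 30276 ≡ 437 (mod 563)
92^128 ≡ 437^2 = 190969 ≡ 112 (mod 563)
92^256 ≡ 112^2 = 12544 ≡ 158 (mod 563)
92^512 ≡ 158^2 = 24964 ≡ 192 (mod 563)
92^1024 ≡ 192^2 = 36864 ≡ 269 (mod 563)
92^1885 = 92^1024 · 92^512 · 92^256 · 92^64 · 92^16 · 92^8 · 92^4 · 92^1 ≡ 269 · 192 · 158 · 437 · 323 · 268 · 361 · 92 (mod 563).
Accumulate the product:
269 · 192 = 51648 ≡ 415
415 · 158 = 65570 ≡ 262
262 · 437 = 114494 ≡ 205
205 · 323 = 66215 ≡ 344
344 · 268 = 92192 ≡ 423
423 · 361 = 152703 ≡ 130
130 · 92 = 11960 ≡ 137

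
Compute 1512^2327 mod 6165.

By square-and-multiply:
2327 in binary is 100100010111, i.e. 2327 = 2048 + 256 + 16 + 4 + 2 + 1.
1512^1 ≡ 1512 (mod 6165)
1512^2 ≡ 1512^2 = 2286144 ≡ 5094 (mod 6165)
1512^4 ≡ 5094^2 = 25948836 ≡ 351 (mod 6165)
1512^8 ≡ 351^2 = 123201 ≡ 6066 (mod 6165)
1512^16 ≡ 6066^2 = 36796356 ≡ 3636 (mod 6165)
1512^32 ≡ 3636^2 = 13220496 ≡ 2736 (mod 6165)
1512^64 ≡ 2736^2 = 7485696 ≡ 1386 (mod 6165)
1512^128 ≡ 1386^2 = 1920996 ≡ 3681 (mod 6165)
1512^256 ≡ 3681^2 = 13549761 ≡ 5256 (mod 6165)
1512^512 ≡ 5256^2 = 27625536 ≡ 171 (mod 6165)
1512^1024 ≡ 171^2 = 29241 ≡ 4581 (mod 6165)
1512^2048 ≡ 4581^2 = 20985561 ≡ 6066 (mod 6165)
1512^2327 = 1512^2048 × 1512^256 × 1512^16 × 1512^4 × 1512^2 × 1512^1 ≡ 6066 × 5256 × 3636 × 351 × 5094 × 1512 (mod 6165).
Accumulate the product:
6066 × 5256 = 31882896 ≡ 3681
3681 × 3636 = 13384116 ≡ 6066
6066 × 351 = 2129166 ≡ 2241
2241 × 5094 = 11415654 ≡ 4239
4239 × 1512 = 6409368 ≡ 3933

3933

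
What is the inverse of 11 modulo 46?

21

46 = 4×11 + 2
11 = 5×2 + 1
2 = 2×1 + 0
gcd(11, 46) = 1, so the inverse exists.
Bézout: 1 = −5×46 + 21×11.
So 11⁻¹ ≡ 21 (mod 46).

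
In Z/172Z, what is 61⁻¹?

141

Run the extended Euclidean algorithm:
172 = 2·61 + 50
61 = 1·50 + 11
50 = 4·11 + 6
11 = 1·6 + 5
6 = 1·5 + 1
5 = 5·1 + 0
gcd(61, 172) = 1, so the inverse exists.
Bézout: 1 = 11·172 − 31·61.
So 61⁻¹ ≡ −31 ≡ 141 (mod 172).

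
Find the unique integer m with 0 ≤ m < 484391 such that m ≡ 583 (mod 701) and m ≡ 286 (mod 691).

701⁻¹ mod 691: 701×622 ≡ 1 (mod 691), so 701⁻¹ ≡ 622.
m = 583 + 701×((286 − 583)×622 mod 691) = 583 + 701×454 = 318837.

318837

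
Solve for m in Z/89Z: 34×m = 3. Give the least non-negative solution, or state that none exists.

76

gcd(34, 89) = 1, so a unique solution mod 89 exists.
34⁻¹ ≡ 55 (mod 89).
m ≡ 55×3 ≡ 76 (mod 89).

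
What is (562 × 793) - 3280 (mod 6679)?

1572

562 × 793 = 445666 ≡ 4852 (mod 6679)
4852 - 3280 = 1572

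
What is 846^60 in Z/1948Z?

1080

Using repeated squaring:
846^1 ≡ 846 (mod 1948)
846^2 ≡ 846^2 = 715716 ≡ 800 (mod 1948)
846^4 ≡ 800^2 = 640000 ≡ 1056 (mod 1948)
846^8 ≡ 1056^2 = 1115136 ≡ 880 (mod 1948)
846^16 ≡ 880^2 = 774400 ≡ 1044 (mod 1948)
846^32 ≡ 1044^2 = 1089936 ≡ 1004 (mod 1948)
846^60 = 846^32 × 846^16 × 846^8 × 846^4 ≡ 1004 × 1044 × 880 × 1056 (mod 1948).
Accumulate the product:
1004 × 1044 = 1048176 ≡ 152
152 × 880 = 133760 ≡ 1296
1296 × 1056 = 1368576 ≡ 1080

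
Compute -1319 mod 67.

21

-1319 = -20*67 + 21, so -1319 ≡ 21 (mod 67).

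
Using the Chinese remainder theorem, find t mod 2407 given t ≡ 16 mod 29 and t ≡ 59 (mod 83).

29⁻¹ mod 83: 29×63 ≡ 1 (mod 83), so 29⁻¹ ≡ 63.
t = 16 + 29×((59 − 16)×63 mod 83) = 16 + 29×53 = 1553.
Check: 1553 mod 29 = 16, 1553 mod 83 = 59. ✓

1553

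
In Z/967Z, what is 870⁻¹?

Run the extended Euclidean algorithm:
967 = 1×870 + 97
870 = 8×97 + 94
97 = 1×94 + 3
94 = 31×3 + 1
3 = 3×1 + 0
gcd(870, 967) = 1, so the inverse exists.
Back-substitute for 1:
1 = 1×94 − 31×3
  = −31×97 + 32×94
  = 32×870 − 287×97
  = −287×967 + 319×870
So 870⁻¹ ≡ 319 (mod 967).

319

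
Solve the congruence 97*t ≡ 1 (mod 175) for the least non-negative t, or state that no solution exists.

gcd(97, 175) = 1, so a unique solution mod 175 exists.
97⁻¹ ≡ 83 (mod 175).
t ≡ 83*1 ≡ 83 (mod 175).

83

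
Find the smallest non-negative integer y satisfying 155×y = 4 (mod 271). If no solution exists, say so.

28

gcd(155, 271) = 1, so a unique solution mod 271 exists.
155⁻¹ ≡ 7 (mod 271).
y ≡ 7×4 ≡ 28 (mod 271).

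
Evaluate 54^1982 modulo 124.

1982 in binary is 11110111110, i.e. 1982 = 1024 + 512 + 256 + 128 + 32 + 16 + 8 + 4 + 2.
54^1 ≡ 54 (mod 124)
54^2 ≡ 54^2 = 2916 ≡ 64 (mod 124)
54^4 ≡ 64^2 = 4096 ≡ 4 (mod 124)
54^8 ≡ 4^2 = 16 (mod 124)
54^16 ≡ 16^2 = 256 ≡ 8 (mod 124)
54^32 ≡ 8^2 = 64 (mod 124)
54^64 ≡ 64^2 = 4096 ≡ 4 (mod 124)
54^128 ≡ 4^2 = 16 (mod 124)
54^256 ≡ 16^2 = 256 ≡ 8 (mod 124)
54^512 ≡ 8^2 = 64 (mod 124)
54^1024 ≡ 64^2 = 4096 ≡ 4 (mod 124)
54^1982 = 54^1024 * 54^512 * 54^256 * 54^128 * 54^32 * 54^16 * 54^8 * 54^4 * 54^2 ≡ 4 * 64 * 8 * 16 * 64 * 8 * 16 * 4 * 64 (mod 124).
Accumulate the product:
4 * 64 = 256 ≡ 8
8 * 8 = 64
64 * 16 = 1024 ≡ 32
32 * 64 = 2048 ≡ 64
64 * 8 = 512 ≡ 16
16 * 16 = 256 ≡ 8
8 * 4 = 32
32 * 64 = 2048 ≡ 64

64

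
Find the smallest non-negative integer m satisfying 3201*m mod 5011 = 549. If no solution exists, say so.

606

gcd(3201, 5011) = 1, so a unique solution mod 5011 exists.
3201⁻¹ ≡ 2356 (mod 5011).
m ≡ 2356*549 ≡ 606 (mod 5011).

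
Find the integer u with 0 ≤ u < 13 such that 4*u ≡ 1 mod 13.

13 = 3*4 + 1
4 = 4*1 + 0
gcd(4, 13) = 1, so the inverse exists.
Bézout: 1 = 1*13 − 3*4.
So 4⁻¹ ≡ −3 ≡ 10 (mod 13).

10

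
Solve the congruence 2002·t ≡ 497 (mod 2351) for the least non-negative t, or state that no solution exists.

gcd(2002, 2351) = 1, so a unique solution mod 2351 exists.
2002⁻¹ ≡ 741 (mod 2351).
t ≡ 741·497 ≡ 1521 (mod 2351).

1521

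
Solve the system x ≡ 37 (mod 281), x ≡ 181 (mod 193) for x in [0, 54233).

281⁻¹ mod 193: 281·68 ≡ 1 (mod 193), so 281⁻¹ ≡ 68.
x = 37 + 281·((181 − 37)·68 mod 193) = 37 + 281·142 = 39939.

39939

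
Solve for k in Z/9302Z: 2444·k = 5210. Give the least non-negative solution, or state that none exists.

3439

gcd(2444, 9302) = 2, and 2 | 5210, so solutions exist.
Divide through by 2: 1222·k = 2605 (mod 4651).
1222⁻¹ ≡ 628 (mod 4651).
k ≡ 628·2605 ≡ 3439 (mod 4651).
The smallest non-negative solution is k = 3439.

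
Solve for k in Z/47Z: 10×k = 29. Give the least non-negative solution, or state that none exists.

gcd(10, 47) = 1, so a unique solution mod 47 exists.
10⁻¹ ≡ 33 (mod 47).
k ≡ 33×29 ≡ 17 (mod 47).

17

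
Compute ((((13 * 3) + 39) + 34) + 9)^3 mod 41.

13 * 3 = 39
39 + 39 = 78 ≡ 37 (mod 41)
37 + 34 = 71 ≡ 30 (mod 41)
30 + 9 = 39
(39)^3 ≡ 33 (mod 41)

33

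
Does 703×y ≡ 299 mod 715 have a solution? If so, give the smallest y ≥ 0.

gcd(703, 715) = 1, so a unique solution mod 715 exists.
703⁻¹ ≡ 417 (mod 715).
y ≡ 417×299 ≡ 273 (mod 715).

273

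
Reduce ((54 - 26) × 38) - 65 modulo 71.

5

54 - 26 = 28
28 × 38 = 1064 ≡ 70 (mod 71)
70 - 65 = 5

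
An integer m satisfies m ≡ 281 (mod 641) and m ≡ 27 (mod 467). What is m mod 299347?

641⁻¹ mod 467: 641×51 ≡ 1 (mod 467), so 641⁻¹ ≡ 51.
m = 281 + 641×((27 − 281)×51 mod 467) = 281 + 641×122 = 78483.
Check: 78483 mod 641 = 281, 78483 mod 467 = 27. ✓

78483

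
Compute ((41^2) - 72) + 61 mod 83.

10

(41)^2 ≡ 21 (mod 83)
21 - 72 = -51 ≡ 32 (mod 83)
32 + 61 = 93 ≡ 10 (mod 83)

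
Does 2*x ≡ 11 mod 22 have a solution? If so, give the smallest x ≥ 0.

no solution

gcd(2, 22) = 2, and 2 does not divide 11.
So the congruence has no solution.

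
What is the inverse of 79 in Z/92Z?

7

92 = 1×79 + 13
79 = 6×13 + 1
13 = 13×1 + 0
gcd(79, 92) = 1, so the inverse exists.
Back-substitute for 1:
1 = 1×79 − 6×13
  = −6×92 + 7×79
So 79⁻¹ ≡ 7 (mod 92).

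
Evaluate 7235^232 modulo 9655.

6540

Compute successive squares:
232 in binary is 11101000, i.e. 232 = 128 + 64 + 32 + 8.
7235^1 ≡ 7235 (mod 9655)
7235^2 ≡ 7235^2 = 52345225 ≡ 5470 (mod 9655)
7235^4 ≡ 5470^2 = 29920900 ≡ 55 (mod 9655)
7235^8 ≡ 55^2 = 3025 (mod 9655)
7235^16 ≡ 3025^2 = 9150625 ≡ 7340 (mod 9655)
7235^32 ≡ 7340^2 = 53875600 ≡ 700 (mod 9655)
7235^64 ≡ 700^2 = 490000 ≡ 7250 (mod 9655)
7235^128 ≡ 7250^2 = 52562500 ≡ 680 (mod 9655)
7235^232 = 7235^128 × 7235^64 × 7235^32 × 7235^8 ≡ 680 × 7250 × 700 × 3025 (mod 9655).
Accumulate the product:
680 × 7250 = 4930000 ≡ 5950
5950 × 700 = 4165000 ≡ 3695
3695 × 3025 = 11177375 ≡ 6540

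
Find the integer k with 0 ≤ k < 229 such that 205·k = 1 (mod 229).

124

Run the extended Euclidean algorithm:
229 = 1·205 + 24
205 = 8·24 + 13
24 = 1·13 + 11
13 = 1·11 + 2
11 = 5·2 + 1
2 = 2·1 + 0
gcd(205, 229) = 1, so the inverse exists.
Back-substitute for 1:
1 = 1·11 − 5·2
  = −5·13 + 6·11
  = 6·24 − 11·13
  = −11·205 + 94·24
  = 94·229 − 105·205
So 205⁻¹ ≡ −105 ≡ 124 (mod 229).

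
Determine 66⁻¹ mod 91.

Apply the Euclidean algorithm and back-substitute:
91 = 1×66 + 25
66 = 2×25 + 16
25 = 1×16 + 9
16 = 1×9 + 7
9 = 1×7 + 2
7 = 3×2 + 1
2 = 2×1 + 0
gcd(66, 91) = 1, so the inverse exists.
Bézout: 1 = −29×91 + 40×66.
So 66⁻¹ ≡ 40 (mod 91).

40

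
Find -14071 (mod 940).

29

-14071 = -15*940 + 29, so -14071 ≡ 29 (mod 940).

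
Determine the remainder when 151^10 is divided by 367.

10 in binary is 1010, i.e. 10 = 8 + 2.
151^1 ≡ 151 (mod 367)
151^2 ≡ 151^2 = 22801 ≡ 47 (mod 367)
151^4 ≡ 47^2 = 2209 ≡ 7 (mod 367)
151^8 ≡ 7^2 = 49 (mod 367)
151^10 = 151^8 · 151^2 ≡ 49 · 47 (mod 367).
49 · 47 = 2303 ≡ 101 (mod 367).

101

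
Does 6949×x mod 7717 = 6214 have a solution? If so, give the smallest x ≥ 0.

3348

gcd(6949, 7717) = 1, so a unique solution mod 7717 exists.
6949⁻¹ ≡ 6883 (mod 7717).
x ≡ 6883×6214 ≡ 3348 (mod 7717).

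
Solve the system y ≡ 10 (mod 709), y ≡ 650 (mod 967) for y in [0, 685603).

24825

709⁻¹ mod 967: 709*476 ≡ 1 (mod 967), so 709⁻¹ ≡ 476.
y = 10 + 709*((650 − 10)*476 mod 967) = 10 + 709*35 = 24825.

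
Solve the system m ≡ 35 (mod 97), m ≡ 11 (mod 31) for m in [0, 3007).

97⁻¹ mod 31: 97×8 ≡ 1 (mod 31), so 97⁻¹ ≡ 8.
m = 35 + 97×((11 − 35)×8 mod 31) = 35 + 97×25 = 2460.

2460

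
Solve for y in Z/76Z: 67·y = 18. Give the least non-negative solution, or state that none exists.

gcd(67, 76) = 1, so a unique solution mod 76 exists.
67⁻¹ ≡ 59 (mod 76).
y ≡ 59·18 ≡ 74 (mod 76).

74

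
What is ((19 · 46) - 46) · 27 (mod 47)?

19 · 46 = 874 ≡ 28 (mod 47)
28 - 46 = -18 ≡ 29 (mod 47)
29 · 27 = 783 ≡ 31 (mod 47)

31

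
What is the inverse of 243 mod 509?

509 = 2*243 + 23
243 = 10*23 + 13
23 = 1*13 + 10
13 = 1*10 + 3
10 = 3*3 + 1
3 = 3*1 + 0
gcd(243, 509) = 1, so the inverse exists.
Back-substitute for 1:
1 = 1*10 − 3*3
  = −3*13 + 4*10
  = 4*23 − 7*13
  = −7*243 + 74*23
  = 74*509 − 155*243
So 243⁻¹ ≡ −155 ≡ 354 (mod 509).

354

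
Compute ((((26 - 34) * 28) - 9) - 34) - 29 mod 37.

26 - 34 = -8 ≡ 29 (mod 37)
29 * 28 = 812 ≡ 35 (mod 37)
35 - 9 = 26
26 - 34 = -8 ≡ 29 (mod 37)
29 - 29 = 0

0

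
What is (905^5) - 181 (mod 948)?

580

(905)^5 ≡ 761 (mod 948)
761 - 181 = 580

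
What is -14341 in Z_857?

228

-14341 = -17·857 + 228, so -14341 ≡ 228 (mod 857).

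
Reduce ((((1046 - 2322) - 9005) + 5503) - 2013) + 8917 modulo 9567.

1046 - 2322 = -1276 ≡ 8291 (mod 9567)
8291 - 9005 = -714 ≡ 8853 (mod 9567)
8853 + 5503 = 14356 ≡ 4789 (mod 9567)
4789 - 2013 = 2776
2776 + 8917 = 11693 ≡ 2126 (mod 9567)

2126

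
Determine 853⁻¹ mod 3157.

Apply the Euclidean algorithm and back-substitute:
3157 = 3·853 + 598
853 = 1·598 + 255
598 = 2·255 + 88
255 = 2·88 + 79
88 = 1·79 + 9
79 = 8·9 + 7
9 = 1·7 + 2
7 = 3·2 + 1
2 = 2·1 + 0
gcd(853, 3157) = 1, so the inverse exists.
Back-substitute for 1:
1 = 1·7 − 3·2
  = −3·9 + 4·7
  = 4·79 − 35·9
  = −35·88 + 39·79
  = 39·255 − 113·88
  = −113·598 + 265·255
  = 265·853 − 378·598
  = −378·3157 + 1399·853
So 853⁻¹ ≡ 1399 (mod 3157).

1399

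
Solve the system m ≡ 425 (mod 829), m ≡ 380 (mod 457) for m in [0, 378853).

290575

829⁻¹ mod 457: 829·43 ≡ 1 (mod 457), so 829⁻¹ ≡ 43.
m = 425 + 829·((380 − 425)·43 mod 457) = 425 + 829·350 = 290575.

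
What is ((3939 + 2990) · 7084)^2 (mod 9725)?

3939 + 2990 = 6929
6929 · 7084 = 49085036 ≡ 2961 (mod 9725)
(2961)^2 ≡ 5296 (mod 9725)

5296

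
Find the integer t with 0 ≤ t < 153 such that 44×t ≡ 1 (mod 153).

Run the extended Euclidean algorithm:
153 = 3×44 + 21
44 = 2×21 + 2
21 = 10×2 + 1
2 = 2×1 + 0
gcd(44, 153) = 1, so the inverse exists.
Back-substitute for 1:
1 = 1×21 − 10×2
  = −10×44 + 21×21
  = 21×153 − 73×44
So 44⁻¹ ≡ −73 ≡ 80 (mod 153).

80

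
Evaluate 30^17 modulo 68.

Using repeated squaring:
17 in binary is 10001, i.e. 17 = 16 + 1.
30^1 ≡ 30 (mod 68)
30^2 ≡ 30^2 = 900 ≡ 16 (mod 68)
30^4 ≡ 16^2 = 256 ≡ 52 (mod 68)
30^8 ≡ 52^2 = 2704 ≡ 52 (mod 68)
30^16 ≡ 52^2 = 2704 ≡ 52 (mod 68)
30^17 = 30^16 × 30^1 ≡ 52 × 30 (mod 68).
52 × 30 = 1560 ≡ 64 (mod 68).

64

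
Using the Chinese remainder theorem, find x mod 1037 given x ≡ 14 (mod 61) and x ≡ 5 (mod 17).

685

61⁻¹ mod 17: 61·12 ≡ 1 (mod 17), so 61⁻¹ ≡ 12.
x = 14 + 61·((5 − 14)·12 mod 17) = 14 + 61·11 = 685.
Check: 685 mod 61 = 14, 685 mod 17 = 5. ✓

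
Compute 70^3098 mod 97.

47

3098 in binary is 110000011010, i.e. 3098 = 2048 + 1024 + 16 + 8 + 2.
70^1 ≡ 70 (mod 97)
70^2 ≡ 70^2 = 4900 ≡ 50 (mod 97)
70^4 ≡ 50^2 = 2500 ≡ 75 (mod 97)
70^8 ≡ 75^2 = 5625 ≡ 96 (mod 97)
70^16 ≡ 96^2 = 9216 ≡ 1 (mod 97)
70^32 ≡ 1^2 = 1 (mod 97)
70^64 ≡ 1^2 = 1 (mod 97)
70^128 ≡ 1^2 = 1 (mod 97)
70^256 ≡ 1^2 = 1 (mod 97)
70^512 ≡ 1^2 = 1 (mod 97)
70^1024 ≡ 1^2 = 1 (mod 97)
70^2048 ≡ 1^2 = 1 (mod 97)
70^3098 = 70^2048 * 70^1024 * 70^16 * 70^8 * 70^2 ≡ 1 * 1 * 1 * 96 * 50 (mod 97).
Accumulate the product:
1 * 1 = 1
1 * 1 = 1
1 * 96 = 96
96 * 50 = 4800 ≡ 47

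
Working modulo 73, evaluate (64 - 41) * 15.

64 - 41 = 23
23 * 15 = 345 ≡ 53 (mod 73)

53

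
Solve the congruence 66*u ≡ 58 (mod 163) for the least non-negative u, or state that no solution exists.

gcd(66, 163) = 1, so a unique solution mod 163 exists.
66⁻¹ ≡ 42 (mod 163).
u ≡ 42*58 ≡ 154 (mod 163).

154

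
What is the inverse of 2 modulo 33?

17

33 = 16*2 + 1
2 = 2*1 + 0
gcd(2, 33) = 1, so the inverse exists.
Bézout: 1 = 1*33 − 16*2.
So 2⁻¹ ≡ −16 ≡ 17 (mod 33).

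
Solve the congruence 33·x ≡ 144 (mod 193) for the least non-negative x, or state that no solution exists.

57

gcd(33, 193) = 1, so a unique solution mod 193 exists.
33⁻¹ ≡ 117 (mod 193).
x ≡ 117·144 ≡ 57 (mod 193).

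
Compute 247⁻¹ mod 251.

251 = 1×247 + 4
247 = 61×4 + 3
4 = 1×3 + 1
3 = 3×1 + 0
gcd(247, 251) = 1, so the inverse exists.
Back-substitute for 1:
1 = 1×4 − 1×3
  = −1×247 + 62×4
  = 62×251 − 63×247
So 247⁻¹ ≡ −63 ≡ 188 (mod 251).

188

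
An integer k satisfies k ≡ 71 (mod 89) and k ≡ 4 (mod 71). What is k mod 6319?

89⁻¹ mod 71: 89*4 ≡ 1 (mod 71), so 89⁻¹ ≡ 4.
k = 71 + 89*((4 − 71)*4 mod 71) = 71 + 89*16 = 1495.

1495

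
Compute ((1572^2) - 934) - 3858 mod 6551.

3216

(1572)^2 ≡ 1457 (mod 6551)
1457 - 934 = 523
523 - 3858 = -3335 ≡ 3216 (mod 6551)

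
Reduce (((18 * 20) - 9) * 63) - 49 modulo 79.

23

18 * 20 = 360 ≡ 44 (mod 79)
44 - 9 = 35
35 * 63 = 2205 ≡ 72 (mod 79)
72 - 49 = 23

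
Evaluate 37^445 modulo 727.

356

Using repeated squaring:
37^1 ≡ 37 (mod 727)
37^2 ≡ 37^2 = 1369 ≡ 642 (mod 727)
37^4 ≡ 642^2 = 412164 ≡ 682 (mod 727)
37^8 ≡ 682^2 = 465124 ≡ 571 (mod 727)
37^16 ≡ 571^2 = 326041 ≡ 345 (mod 727)
37^32 ≡ 345^2 = 119025 ≡ 524 (mod 727)
37^64 ≡ 524^2 = 274576 ≡ 497 (mod 727)
37^128 ≡ 497^2 = 247009 ≡ 556 (mod 727)
37^256 ≡ 556^2 = 309136 ≡ 161 (mod 727)
37^445 = 37^256 × 37^128 × 37^32 × 37^16 × 37^8 × 37^4 × 37^1 ≡ 161 × 556 × 524 × 345 × 571 × 682 × 37 (mod 727).
Accumulate the product:
161 × 556 = 89516 ≡ 95
95 × 524 = 49780 ≡ 344
344 × 345 = 118680 ≡ 179
179 × 571 = 102209 ≡ 429
429 × 682 = 292578 ≡ 324
324 × 37 = 11988 ≡ 356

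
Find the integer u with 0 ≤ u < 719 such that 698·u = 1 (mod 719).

719 = 1*698 + 21
698 = 33*21 + 5
21 = 4*5 + 1
5 = 5*1 + 0
gcd(698, 719) = 1, so the inverse exists.
Back-substitute for 1:
1 = 1*21 − 4*5
  = −4*698 + 133*21
  = 133*719 − 137*698
So 698⁻¹ ≡ −137 ≡ 582 (mod 719).

582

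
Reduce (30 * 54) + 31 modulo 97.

30 * 54 = 1620 ≡ 68 (mod 97)
68 + 31 = 99 ≡ 2 (mod 97)

2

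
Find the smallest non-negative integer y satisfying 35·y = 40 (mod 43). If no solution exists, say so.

gcd(35, 43) = 1, so a unique solution mod 43 exists.
35⁻¹ ≡ 16 (mod 43).
y ≡ 16·40 ≡ 38 (mod 43).

38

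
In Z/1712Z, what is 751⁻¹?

By the extended Euclidean algorithm:
1712 = 2·751 + 210
751 = 3·210 + 121
210 = 1·121 + 89
121 = 1·89 + 32
89 = 2·32 + 25
32 = 1·25 + 7
25 = 3·7 + 4
7 = 1·4 + 3
4 = 1·3 + 1
3 = 3·1 + 0
gcd(751, 1712) = 1, so the inverse exists.
Back-substitute for 1:
1 = 1·4 − 1·3
  = −1·7 + 2·4
  = 2·25 − 7·7
  = −7·32 + 9·25
  = 9·89 − 25·32
  = −25·121 + 34·89
  = 34·210 − 59·121
  = −59·751 + 211·210
  = 211·1712 − 481·751
So 751⁻¹ ≡ −481 ≡ 1231 (mod 1712).

1231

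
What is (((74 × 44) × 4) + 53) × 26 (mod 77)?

47

74 × 44 = 3256 ≡ 22 (mod 77)
22 × 4 = 88 ≡ 11 (mod 77)
11 + 53 = 64
64 × 26 = 1664 ≡ 47 (mod 77)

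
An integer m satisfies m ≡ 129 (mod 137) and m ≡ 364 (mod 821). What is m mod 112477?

80822

137⁻¹ mod 821: 137·6 ≡ 1 (mod 821), so 137⁻¹ ≡ 6.
m = 129 + 137·((364 − 129)·6 mod 821) = 129 + 137·589 = 80822.
Check: 80822 mod 137 = 129, 80822 mod 821 = 364. ✓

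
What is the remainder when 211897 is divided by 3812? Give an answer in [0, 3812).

211897 = 55·3812 + 2237, so 211897 ≡ 2237 (mod 3812).

2237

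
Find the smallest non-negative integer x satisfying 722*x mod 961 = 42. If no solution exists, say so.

418

gcd(722, 961) = 1, so a unique solution mod 961 exists.
722⁻¹ ≡ 193 (mod 961).
x ≡ 193*42 ≡ 418 (mod 961).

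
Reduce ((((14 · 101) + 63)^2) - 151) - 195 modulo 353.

349

14 · 101 = 1414 ≡ 2 (mod 353)
2 + 63 = 65
(65)^2 ≡ 342 (mod 353)
342 - 151 = 191
191 - 195 = -4 ≡ 349 (mod 353)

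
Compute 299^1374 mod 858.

247

299^1 ≡ 299 (mod 858)
299^2 ≡ 299^2 = 89401 ≡ 169 (mod 858)
299^4 ≡ 169^2 = 28561 ≡ 247 (mod 858)
299^8 ≡ 247^2 = 61009 ≡ 91 (mod 858)
299^16 ≡ 91^2 = 8281 ≡ 559 (mod 858)
299^32 ≡ 559^2 = 312481 ≡ 169 (mod 858)
299^64 ≡ 169^2 = 28561 ≡ 247 (mod 858)
299^128 ≡ 247^2 = 61009 ≡ 91 (mod 858)
299^256 ≡ 91^2 = 8281 ≡ 559 (mod 858)
299^512 ≡ 559^2 = 312481 ≡ 169 (mod 858)
299^1024 ≡ 169^2 = 28561 ≡ 247 (mod 858)
299^1374 = 299^1024 * 299^256 * 299^64 * 299^16 * 299^8 * 299^4 * 299^2 ≡ 247 * 559 * 247 * 559 * 91 * 247 * 169 (mod 858).
Accumulate the product:
247 * 559 = 138073 ≡ 793
793 * 247 = 195871 ≡ 247
247 * 559 = 138073 ≡ 793
793 * 91 = 72163 ≡ 91
91 * 247 = 22477 ≡ 169
169 * 169 = 28561 ≡ 247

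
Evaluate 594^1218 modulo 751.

530

By square-and-multiply:
1218 in binary is 10011000010, i.e. 1218 = 1024 + 128 + 64 + 2.
594^1 ≡ 594 (mod 751)
594^2 ≡ 594^2 = 352836 ≡ 617 (mod 751)
594^4 ≡ 617^2 = 380689 ≡ 683 (mod 751)
594^8 ≡ 683^2 = 466489 ≡ 118 (mod 751)
594^16 ≡ 118^2 = 13924 ≡ 406 (mod 751)
594^32 ≡ 406^2 = 164836 ≡ 367 (mod 751)
594^64 ≡ 367^2 = 134689 ≡ 260 (mod 751)
594^128 ≡ 260^2 = 67600 ≡ 10 (mod 751)
594^256 ≡ 10^2 = 100 (mod 751)
594^512 ≡ 100^2 = 10000 ≡ 237 (mod 751)
594^1024 ≡ 237^2 = 56169 ≡ 595 (mod 751)
594^1218 = 594^1024 × 594^128 × 594^64 × 594^2 ≡ 595 × 10 × 260 × 617 (mod 751).
Accumulate the product:
595 × 10 = 5950 ≡ 693
693 × 260 = 180180 ≡ 691
691 × 617 = 426347 ≡ 530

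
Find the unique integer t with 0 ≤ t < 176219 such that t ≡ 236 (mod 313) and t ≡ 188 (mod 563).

313⁻¹ mod 563: 313·286 ≡ 1 (mod 563), so 313⁻¹ ≡ 286.
t = 236 + 313·((188 − 236)·286 mod 563) = 236 + 313·347 = 108847.

108847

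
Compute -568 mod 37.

24

-568 = -16×37 + 24, so -568 ≡ 24 (mod 37).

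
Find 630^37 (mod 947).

595

37 in binary is 100101, i.e. 37 = 32 + 4 + 1.
630^1 ≡ 630 (mod 947)
630^2 ≡ 630^2 = 396900 ≡ 107 (mod 947)
630^4 ≡ 107^2 = 11449 ≡ 85 (mod 947)
630^8 ≡ 85^2 = 7225 ≡ 596 (mod 947)
630^16 ≡ 596^2 = 355216 ≡ 91 (mod 947)
630^32 ≡ 91^2 = 8281 ≡ 705 (mod 947)
630^37 = 630^32 × 630^4 × 630^1 ≡ 705 × 85 × 630 (mod 947).
Accumulate the product:
705 × 85 = 59925 ≡ 264
264 × 630 = 166320 ≡ 595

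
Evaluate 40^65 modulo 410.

40

By square-and-multiply:
65 in binary is 1000001, i.e. 65 = 64 + 1.
40^1 ≡ 40 (mod 410)
40^2 ≡ 40^2 = 1600 ≡ 370 (mod 410)
40^4 ≡ 370^2 = 136900 ≡ 370 (mod 410)
40^8 ≡ 370^2 = 136900 ≡ 370 (mod 410)
40^16 ≡ 370^2 = 136900 ≡ 370 (mod 410)
40^32 ≡ 370^2 = 136900 ≡ 370 (mod 410)
40^64 ≡ 370^2 = 136900 ≡ 370 (mod 410)
40^65 = 40^64 × 40^1 ≡ 370 × 40 (mod 410).
370 × 40 = 14800 ≡ 40 (mod 410).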